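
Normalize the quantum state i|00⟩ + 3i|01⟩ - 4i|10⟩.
0.1961i|00⟩ + 0.5883i|01⟩ - 0.7845i|10⟩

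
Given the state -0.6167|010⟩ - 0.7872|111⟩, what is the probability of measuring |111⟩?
0.6197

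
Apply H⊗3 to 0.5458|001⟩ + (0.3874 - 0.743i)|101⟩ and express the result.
(0.3299 - 0.2627i)|000⟩ + (-0.3299 + 0.2627i)|001⟩ + (0.3299 - 0.2627i)|010⟩ + (-0.3299 + 0.2627i)|011⟩ + (0.056 + 0.2627i)|100⟩ + (-0.056 - 0.2627i)|101⟩ + (0.056 + 0.2627i)|110⟩ + (-0.056 - 0.2627i)|111⟩

H⊗3 gives amp(|y⟩) = (1/2√2) Σ_x (−1)^(x·y) amp(|x⟩), where x·y is the number of positions in which both x and y have a 1.
|000⟩: (0.5458 + (0.3874 - 0.743i))/(2√2) = (0.3299 - 0.2627i)
|001⟩: (-0.5458 - (0.3874 - 0.743i))/(2√2) = (-0.3299 + 0.2627i)
|010⟩: (0.5458 + (0.3874 - 0.743i))/(2√2) = (0.3299 - 0.2627i)
|011⟩: (-0.5458 - (0.3874 - 0.743i))/(2√2) = (-0.3299 + 0.2627i)
|100⟩: (0.5458 - (0.3874 - 0.743i))/(2√2) = (0.056 + 0.2627i)
|101⟩: (-0.5458 + (0.3874 - 0.743i))/(2√2) = (-0.056 - 0.2627i)
|110⟩: (0.5458 - (0.3874 - 0.743i))/(2√2) = (0.056 + 0.2627i)
|111⟩: (-0.5458 + (0.3874 - 0.743i))/(2√2) = (-0.056 - 0.2627i)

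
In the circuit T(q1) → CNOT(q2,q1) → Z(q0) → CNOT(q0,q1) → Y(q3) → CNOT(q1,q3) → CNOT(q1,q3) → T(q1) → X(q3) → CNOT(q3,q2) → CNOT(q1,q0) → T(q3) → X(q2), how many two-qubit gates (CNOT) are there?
6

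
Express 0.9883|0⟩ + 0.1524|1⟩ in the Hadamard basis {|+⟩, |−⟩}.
0.8066|+⟩ + 0.5911|−⟩

With |ψ⟩ = α|0⟩ + β|1⟩, the Hadamard-basis coefficients are ⟨+|ψ⟩ = (α + β)/√2 and ⟨−|ψ⟩ = (α − β)/√2.
Here α = 0.9883, β = 0.1524: (α + β)/√2 = 0.8066, (α − β)/√2 = 0.5911.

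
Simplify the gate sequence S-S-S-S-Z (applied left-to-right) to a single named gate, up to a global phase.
Z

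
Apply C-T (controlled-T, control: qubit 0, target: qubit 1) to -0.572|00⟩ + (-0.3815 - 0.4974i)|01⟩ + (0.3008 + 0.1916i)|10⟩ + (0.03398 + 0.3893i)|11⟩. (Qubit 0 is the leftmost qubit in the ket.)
-0.572|00⟩ + (-0.3815 - 0.4974i)|01⟩ + (0.3008 + 0.1916i)|10⟩ + (-0.2512 + 0.2993i)|11⟩

C-T leaves the control-|0⟩ kets |00⟩, |01⟩ unchanged and applies T to qubit 1 on the control-|1⟩ pair (|10⟩, |11⟩).
T = [[1, 0], [0, (1/√2 + (1/√2)i)]].
With a = amp(|10⟩) = (0.3008 + 0.1916i) and b = amp(|11⟩) = (0.03398 + 0.3893i):
new amp(|10⟩) = (1)·a = (0.3008 + 0.1916i)
new amp(|11⟩) = (1/√2 + (1/√2)i)·b = (-0.2512 + 0.2993i)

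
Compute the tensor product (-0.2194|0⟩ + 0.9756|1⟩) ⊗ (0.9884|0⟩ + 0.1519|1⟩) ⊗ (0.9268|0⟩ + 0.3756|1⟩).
-0.201|000⟩ - 0.08145|001⟩ - 0.03089|010⟩ - 0.01252|011⟩ + 0.8937|100⟩ + 0.3622|101⟩ + 0.1373|110⟩ + 0.05566|111⟩

amp(|b₁b₂…⟩) = product of the factor amplitudes for bits b₁, b₂, …; only kets whose every factor amplitude is nonzero survive.
|000⟩: (-0.2194)(0.9884)(0.9268) = -0.201
|001⟩: (-0.2194)(0.9884)(0.3756) = -0.08145
|010⟩: (-0.2194)(0.1519)(0.9268) = -0.03089
|011⟩: (-0.2194)(0.1519)(0.3756) = -0.01252
|100⟩: (0.9756)(0.9884)(0.9268) = 0.8937
|101⟩: (0.9756)(0.9884)(0.3756) = 0.3622
|110⟩: (0.9756)(0.1519)(0.9268) = 0.1373
|111⟩: (0.9756)(0.1519)(0.3756) = 0.05566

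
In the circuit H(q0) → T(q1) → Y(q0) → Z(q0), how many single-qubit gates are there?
4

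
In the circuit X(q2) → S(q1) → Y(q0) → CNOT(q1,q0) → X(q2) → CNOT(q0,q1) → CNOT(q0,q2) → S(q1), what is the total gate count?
8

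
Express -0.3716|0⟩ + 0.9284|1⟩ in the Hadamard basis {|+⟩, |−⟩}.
0.3937|+⟩ - 0.9192|−⟩

With |ψ⟩ = α|0⟩ + β|1⟩, the Hadamard-basis coefficients are ⟨+|ψ⟩ = (α + β)/√2 and ⟨−|ψ⟩ = (α − β)/√2.
Here α = -0.3716, β = 0.9284: (α + β)/√2 = 0.3937, (α − β)/√2 = -0.9192.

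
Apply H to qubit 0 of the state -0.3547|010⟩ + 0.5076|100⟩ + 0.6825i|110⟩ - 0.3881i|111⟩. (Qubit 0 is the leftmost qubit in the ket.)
0.3589|000⟩ + (-0.2508 + 0.4826i)|010⟩ - 0.2744i|011⟩ - 0.3589|100⟩ + (-0.2508 - 0.4826i)|110⟩ + 0.2744i|111⟩

H on qubit 0 mixes each pair of kets that differ only in qubit 0: amplitudes (a, b) of (|…0…⟩, |…1…⟩) become ((a + b)/√2, (a − b)/√2). Kets absent from the input have amplitude 0.
(|000⟩, |100⟩): (a, b) = (0, 0.5076) → (0.3589, -0.3589)
(|010⟩, |110⟩): (a, b) = (-0.3547, 0.6825i) → ((-0.2508 + 0.4826i), (-0.2508 - 0.4826i))
(|011⟩, |111⟩): (a, b) = (0, -0.3881i) → (-0.2744i, 0.2744i)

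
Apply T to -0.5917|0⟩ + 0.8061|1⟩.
-0.5917|0⟩ + (0.57 + 0.57i)|1⟩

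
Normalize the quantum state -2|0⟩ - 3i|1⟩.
-0.5547|0⟩ - 0.8321i|1⟩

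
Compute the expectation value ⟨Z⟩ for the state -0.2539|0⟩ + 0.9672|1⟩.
-0.871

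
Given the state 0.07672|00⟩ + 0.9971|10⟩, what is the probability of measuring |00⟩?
0.005886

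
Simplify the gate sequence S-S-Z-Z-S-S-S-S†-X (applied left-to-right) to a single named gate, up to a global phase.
X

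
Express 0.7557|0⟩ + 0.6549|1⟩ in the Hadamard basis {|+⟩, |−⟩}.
0.9974|+⟩ + 0.07128|−⟩

With |ψ⟩ = α|0⟩ + β|1⟩, the Hadamard-basis coefficients are ⟨+|ψ⟩ = (α + β)/√2 and ⟨−|ψ⟩ = (α − β)/√2.
Here α = 0.7557, β = 0.6549: (α + β)/√2 = 0.9974, (α − β)/√2 = 0.07128.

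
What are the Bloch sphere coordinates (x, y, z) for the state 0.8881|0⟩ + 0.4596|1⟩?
(0.8163, 0, 0.5775)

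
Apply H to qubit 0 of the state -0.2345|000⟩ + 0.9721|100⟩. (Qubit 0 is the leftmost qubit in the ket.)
0.5216|000⟩ - 0.8532|100⟩

H on qubit 0 mixes each pair of kets that differ only in qubit 0: amplitudes (a, b) of (|…0…⟩, |…1…⟩) become ((a + b)/√2, (a − b)/√2). Kets absent from the input have amplitude 0.
(|000⟩, |100⟩): (a, b) = (-0.2345, 0.9721) → (0.5216, -0.8532)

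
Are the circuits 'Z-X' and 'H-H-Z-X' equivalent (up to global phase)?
Yes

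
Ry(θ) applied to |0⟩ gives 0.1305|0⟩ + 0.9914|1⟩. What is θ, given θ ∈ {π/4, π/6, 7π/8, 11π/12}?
11π/12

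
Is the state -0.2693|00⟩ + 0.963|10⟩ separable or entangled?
Separable

Writing the state as a|00⟩ + b|01⟩ + c|10⟩ + d|11⟩, it is a product state iff ad − bc = 0.
Here (a, b, c, d) = (-0.2693, 0, 0.963, 0): ad − bc = (-0.2693)(0) − (0)(0.963) = 0, so the state is separable.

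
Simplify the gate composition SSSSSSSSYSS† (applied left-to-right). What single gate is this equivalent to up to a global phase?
Y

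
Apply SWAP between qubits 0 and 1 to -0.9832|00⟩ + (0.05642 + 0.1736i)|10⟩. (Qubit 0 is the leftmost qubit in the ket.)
-0.9832|00⟩ + (0.05642 + 0.1736i)|01⟩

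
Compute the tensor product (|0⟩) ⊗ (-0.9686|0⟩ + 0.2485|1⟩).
-0.9686|00⟩ + 0.2485|01⟩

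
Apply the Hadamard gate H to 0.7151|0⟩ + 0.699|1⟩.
0.9999|0⟩ + 0.01138|1⟩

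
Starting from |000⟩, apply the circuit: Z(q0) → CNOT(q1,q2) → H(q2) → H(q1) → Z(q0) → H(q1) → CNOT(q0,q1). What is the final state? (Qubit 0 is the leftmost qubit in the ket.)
1/√2|000⟩ + 1/√2|001⟩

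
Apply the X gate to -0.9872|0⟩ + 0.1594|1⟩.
0.1594|0⟩ - 0.9872|1⟩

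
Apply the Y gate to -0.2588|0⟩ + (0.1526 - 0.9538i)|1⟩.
(-0.9538 - 0.1526i)|0⟩ - 0.2588i|1⟩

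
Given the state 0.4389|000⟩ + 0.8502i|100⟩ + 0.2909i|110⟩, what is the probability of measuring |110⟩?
0.08462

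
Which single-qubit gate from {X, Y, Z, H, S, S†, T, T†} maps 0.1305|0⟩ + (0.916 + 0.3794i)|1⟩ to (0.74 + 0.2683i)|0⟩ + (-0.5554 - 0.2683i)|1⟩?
H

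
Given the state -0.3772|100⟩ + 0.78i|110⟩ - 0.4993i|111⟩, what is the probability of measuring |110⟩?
0.6084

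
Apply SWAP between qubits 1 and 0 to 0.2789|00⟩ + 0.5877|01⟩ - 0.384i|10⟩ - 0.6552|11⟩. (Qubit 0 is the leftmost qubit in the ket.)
0.2789|00⟩ - 0.384i|01⟩ + 0.5877|10⟩ - 0.6552|11⟩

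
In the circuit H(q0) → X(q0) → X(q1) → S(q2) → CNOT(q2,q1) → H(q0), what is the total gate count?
6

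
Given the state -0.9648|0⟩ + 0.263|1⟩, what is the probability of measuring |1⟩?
0.06917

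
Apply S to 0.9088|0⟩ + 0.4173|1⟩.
0.9088|0⟩ + 0.4173i|1⟩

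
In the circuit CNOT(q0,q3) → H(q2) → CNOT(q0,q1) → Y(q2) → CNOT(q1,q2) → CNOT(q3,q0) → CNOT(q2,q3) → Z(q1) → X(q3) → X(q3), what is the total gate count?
10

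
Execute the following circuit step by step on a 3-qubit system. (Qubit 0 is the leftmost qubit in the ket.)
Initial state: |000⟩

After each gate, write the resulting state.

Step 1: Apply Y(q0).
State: i|100⟩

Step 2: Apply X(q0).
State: i|000⟩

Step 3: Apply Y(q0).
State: -|100⟩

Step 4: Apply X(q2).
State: -|101⟩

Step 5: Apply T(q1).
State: -|101⟩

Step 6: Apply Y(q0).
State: i|001⟩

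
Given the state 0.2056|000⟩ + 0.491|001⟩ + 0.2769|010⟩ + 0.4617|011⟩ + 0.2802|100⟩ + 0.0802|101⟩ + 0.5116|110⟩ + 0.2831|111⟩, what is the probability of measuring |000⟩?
0.04227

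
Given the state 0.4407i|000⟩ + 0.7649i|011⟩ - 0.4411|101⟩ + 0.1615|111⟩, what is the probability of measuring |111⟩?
0.02608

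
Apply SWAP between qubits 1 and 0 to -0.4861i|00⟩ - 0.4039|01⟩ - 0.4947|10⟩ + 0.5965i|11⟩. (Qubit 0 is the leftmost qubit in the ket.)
-0.4861i|00⟩ - 0.4947|01⟩ - 0.4039|10⟩ + 0.5965i|11⟩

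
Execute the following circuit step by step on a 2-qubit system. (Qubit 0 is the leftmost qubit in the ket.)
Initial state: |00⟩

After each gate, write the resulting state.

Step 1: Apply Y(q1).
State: i|01⟩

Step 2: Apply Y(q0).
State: -|11⟩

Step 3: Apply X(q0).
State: -|01⟩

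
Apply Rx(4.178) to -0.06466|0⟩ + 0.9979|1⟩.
(0.03203 - 0.8669i)|0⟩ + (-0.4943 + 0.05617i)|1⟩

Rx(4.178) = [[cos(θ/2), −i·sin(θ/2)], [−i·sin(θ/2), cos(θ/2)]]; θ = 4.178, cos(θ/2) ≈ -0.49532, sin(θ/2) ≈ 0.86871.
With a = amp(|0⟩) = -0.06466 and b = amp(|1⟩) = 0.9979:
new amp(|0⟩) = (-0.49532)·a + (-0.86871i)·b = (0.03203 - 0.8669i)
new amp(|1⟩) = (-0.86871i)·a + (-0.49532)·b = (-0.4943 + 0.05617i)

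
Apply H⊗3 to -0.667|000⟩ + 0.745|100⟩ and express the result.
0.02758|000⟩ + 0.02758|001⟩ + 0.02758|010⟩ + 0.02758|011⟩ - 0.4992|100⟩ - 0.4992|101⟩ - 0.4992|110⟩ - 0.4992|111⟩

H⊗3 gives amp(|y⟩) = (1/2√2) Σ_x (−1)^(x·y) amp(|x⟩), where x·y is the number of positions in which both x and y have a 1.
|000⟩: (-0.667 + 0.745)/(2√2) = 0.02758
|001⟩: (-0.667 + 0.745)/(2√2) = 0.02758
|010⟩: (-0.667 + 0.745)/(2√2) = 0.02758
|011⟩: (-0.667 + 0.745)/(2√2) = 0.02758
|100⟩: (-0.667 - 0.745)/(2√2) = -0.4992
|101⟩: (-0.667 - 0.745)/(2√2) = -0.4992
|110⟩: (-0.667 - 0.745)/(2√2) = -0.4992
|111⟩: (-0.667 - 0.745)/(2√2) = -0.4992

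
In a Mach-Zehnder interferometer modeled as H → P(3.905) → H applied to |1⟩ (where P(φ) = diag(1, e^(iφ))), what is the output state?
(0.8612 + 0.3457i)|0⟩ + (0.1388 - 0.3457i)|1⟩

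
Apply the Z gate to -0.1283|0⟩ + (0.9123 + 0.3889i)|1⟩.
-0.1283|0⟩ + (-0.9123 - 0.3889i)|1⟩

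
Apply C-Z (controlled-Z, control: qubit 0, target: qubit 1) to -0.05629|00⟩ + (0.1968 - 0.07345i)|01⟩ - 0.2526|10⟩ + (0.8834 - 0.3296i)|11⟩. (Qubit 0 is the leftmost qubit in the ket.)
-0.05629|00⟩ + (0.1968 - 0.07345i)|01⟩ - 0.2526|10⟩ + (-0.8834 + 0.3296i)|11⟩

C-Z leaves the control-|0⟩ kets |00⟩, |01⟩ unchanged and applies Z to qubit 1 on the control-|1⟩ pair (|10⟩, |11⟩).
Z = [[1, 0], [0, -1]].
With a = amp(|10⟩) = -0.2526 and b = amp(|11⟩) = (0.8834 - 0.3296i):
new amp(|10⟩) = (1)·a = -0.2526
new amp(|11⟩) = (-1)·b = (-0.8834 + 0.3296i)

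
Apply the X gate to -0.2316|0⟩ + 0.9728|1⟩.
0.9728|0⟩ - 0.2316|1⟩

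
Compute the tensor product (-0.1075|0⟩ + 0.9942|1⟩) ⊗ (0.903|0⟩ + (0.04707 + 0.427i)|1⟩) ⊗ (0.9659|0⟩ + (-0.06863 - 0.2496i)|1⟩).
-0.09376|000⟩ + (0.006662 + 0.02423i)|001⟩ + (-0.004887 - 0.04434i)|010⟩ + (-0.01111 + 0.004413i)|011⟩ + 0.8671|100⟩ + (-0.06161 - 0.2241i)|101⟩ + (0.0452 + 0.41i)|110⟩ + (0.1027 - 0.04082i)|111⟩

amp(|b₁b₂…⟩) = product of the factor amplitudes for bits b₁, b₂, …; only kets whose every factor amplitude is nonzero survive.
|000⟩: (-0.1075)(0.903)(0.9659) = -0.09376
|001⟩: (-0.1075)(0.903)(-0.06863 - 0.2496i) = (0.006662 + 0.02423i)
|010⟩: (-0.1075)(0.04707 + 0.427i)(0.9659) = (-0.004887 - 0.04434i)
|011⟩: (-0.1075)(0.04707 + 0.427i)(-0.06863 - 0.2496i) = (-0.01111 + 0.004413i)
|100⟩: (0.9942)(0.903)(0.9659) = 0.8671
|101⟩: (0.9942)(0.903)(-0.06863 - 0.2496i) = (-0.06161 - 0.2241i)
|110⟩: (0.9942)(0.04707 + 0.427i)(0.9659) = (0.0452 + 0.41i)
|111⟩: (0.9942)(0.04707 + 0.427i)(-0.06863 - 0.2496i) = (0.1027 - 0.04082i)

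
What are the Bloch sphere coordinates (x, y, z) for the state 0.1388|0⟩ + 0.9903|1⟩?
(0.2749, 0, -0.9614)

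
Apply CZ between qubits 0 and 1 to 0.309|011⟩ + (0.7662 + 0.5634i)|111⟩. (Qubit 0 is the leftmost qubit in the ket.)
0.309|011⟩ + (-0.7662 - 0.5634i)|111⟩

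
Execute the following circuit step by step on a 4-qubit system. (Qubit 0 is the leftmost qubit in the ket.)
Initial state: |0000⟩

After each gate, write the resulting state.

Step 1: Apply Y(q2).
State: i|0010⟩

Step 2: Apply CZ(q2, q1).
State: i|0010⟩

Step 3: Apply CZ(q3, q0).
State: i|0010⟩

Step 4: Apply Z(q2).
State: -i|0010⟩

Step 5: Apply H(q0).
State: -(1/√2)i|0010⟩ - (1/√2)i|1010⟩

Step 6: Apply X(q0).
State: -(1/√2)i|0010⟩ - (1/√2)i|1010⟩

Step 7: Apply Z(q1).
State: -(1/√2)i|0010⟩ - (1/√2)i|1010⟩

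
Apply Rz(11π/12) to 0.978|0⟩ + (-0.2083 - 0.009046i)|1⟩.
(0.1277 - 0.9696i)|0⟩ + (-0.01822 - 0.2077i)|1⟩

Rz(11π/12) = [[e^(−iθ/2), 0], [0, e^(iθ/2)]] with e^(±iθ/2) = cos(θ/2) ± i·sin(θ/2); θ = 11π/12, cos(θ/2) ≈ 0.130526, sin(θ/2) ≈ 0.991445.
With a = amp(|0⟩) = 0.978 and b = amp(|1⟩) = (-0.2083 - 0.009046i):
new amp(|0⟩) = (0.130526 - 0.991445i)·a = (0.1277 - 0.9696i)
new amp(|1⟩) = (0.130526 + 0.991445i)·b = (-0.01822 - 0.2077i)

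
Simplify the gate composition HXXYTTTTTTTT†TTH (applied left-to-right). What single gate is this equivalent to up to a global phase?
Y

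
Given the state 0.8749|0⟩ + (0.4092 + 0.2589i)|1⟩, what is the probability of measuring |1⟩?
0.2345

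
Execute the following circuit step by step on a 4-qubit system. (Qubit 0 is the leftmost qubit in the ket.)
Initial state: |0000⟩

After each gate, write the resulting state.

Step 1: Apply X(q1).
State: |0100⟩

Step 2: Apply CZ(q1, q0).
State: |0100⟩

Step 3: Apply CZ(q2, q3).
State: |0100⟩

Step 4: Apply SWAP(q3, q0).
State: |0100⟩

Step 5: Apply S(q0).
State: |0100⟩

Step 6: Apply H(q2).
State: 1/√2|0100⟩ + 1/√2|0110⟩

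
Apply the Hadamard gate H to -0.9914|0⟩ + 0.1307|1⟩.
-0.6086|0⟩ - 0.7934|1⟩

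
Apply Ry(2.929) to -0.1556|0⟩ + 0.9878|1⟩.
-0.9987|0⟩ - 0.04992|1⟩

Ry(2.929) = [[cos(θ/2), −sin(θ/2)], [sin(θ/2), cos(θ/2)]]; θ = 2.929, cos(θ/2) ≈ 0.106096, sin(θ/2) ≈ 0.994356.
With a = amp(|0⟩) = -0.1556 and b = amp(|1⟩) = 0.9878:
new amp(|0⟩) = (0.106096)·a + (-0.994356)·b = -0.9987
new amp(|1⟩) = (0.994356)·a + (0.106096)·b = -0.04992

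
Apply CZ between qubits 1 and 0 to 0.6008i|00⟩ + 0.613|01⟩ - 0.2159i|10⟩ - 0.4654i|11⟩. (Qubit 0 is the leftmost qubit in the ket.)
0.6008i|00⟩ + 0.613|01⟩ - 0.2159i|10⟩ + 0.4654i|11⟩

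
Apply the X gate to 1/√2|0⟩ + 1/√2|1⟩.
1/√2|0⟩ + 1/√2|1⟩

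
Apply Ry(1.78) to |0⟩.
0.6294|0⟩ + 0.7771|1⟩

Ry(1.78) = [[cos(θ/2), −sin(θ/2)], [sin(θ/2), cos(θ/2)]]; θ = 1.78, cos(θ/2) ≈ 0.629412, sin(θ/2) ≈ 0.777072.
With a = amp(|0⟩) = 1 and b = amp(|1⟩) = 0:
new amp(|0⟩) = (0.629412)·a + (-0.777072)·b = 0.6294
new amp(|1⟩) = (0.777072)·a + (0.629412)·b = 0.7771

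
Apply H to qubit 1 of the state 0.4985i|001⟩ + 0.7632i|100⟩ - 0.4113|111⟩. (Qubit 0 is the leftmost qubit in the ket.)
0.3525i|001⟩ + 0.3525i|011⟩ + 0.5397i|100⟩ - 0.2908|101⟩ + 0.5397i|110⟩ + 0.2908|111⟩

H on qubit 1 mixes each pair of kets that differ only in qubit 1: amplitudes (a, b) of (|…0…⟩, |…1…⟩) become ((a + b)/√2, (a − b)/√2). Kets absent from the input have amplitude 0.
(|001⟩, |011⟩): (a, b) = (0.4985i, 0) → (0.3525i, 0.3525i)
(|100⟩, |110⟩): (a, b) = (0.7632i, 0) → (0.5397i, 0.5397i)
(|101⟩, |111⟩): (a, b) = (0, -0.4113) → (-0.2908, 0.2908)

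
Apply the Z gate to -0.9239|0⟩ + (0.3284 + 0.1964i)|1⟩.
-0.9239|0⟩ + (-0.3284 - 0.1964i)|1⟩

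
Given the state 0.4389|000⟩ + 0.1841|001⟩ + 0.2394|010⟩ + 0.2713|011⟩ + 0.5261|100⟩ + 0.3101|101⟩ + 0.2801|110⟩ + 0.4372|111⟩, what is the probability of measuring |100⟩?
0.2768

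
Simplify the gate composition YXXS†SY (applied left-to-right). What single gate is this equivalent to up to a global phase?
I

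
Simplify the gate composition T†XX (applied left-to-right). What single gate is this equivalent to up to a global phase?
T†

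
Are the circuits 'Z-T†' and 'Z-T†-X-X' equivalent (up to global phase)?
Yes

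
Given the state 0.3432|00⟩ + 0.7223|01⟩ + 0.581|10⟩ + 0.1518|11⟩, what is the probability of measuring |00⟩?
0.1178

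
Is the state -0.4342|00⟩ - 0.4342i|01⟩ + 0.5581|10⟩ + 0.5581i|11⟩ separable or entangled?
Separable

Writing the state as a|00⟩ + b|01⟩ + c|10⟩ + d|11⟩, it is a product state iff ad − bc = 0.
Here (a, b, c, d) = (-0.4342, -0.4342i, 0.5581, 0.5581i): ad − bc = (-0.4342)(0.5581i) − (-0.4342i)(0.5581) = 0, so the state is separable.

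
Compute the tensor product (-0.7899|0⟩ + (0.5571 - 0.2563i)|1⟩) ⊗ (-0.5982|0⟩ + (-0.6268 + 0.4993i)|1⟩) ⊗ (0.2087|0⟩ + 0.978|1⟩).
0.09861|000⟩ + 0.4621|001⟩ + (0.1033 - 0.08231i)|010⟩ + (0.4842 - 0.3857i)|011⟩ + (-0.06955 + 0.032i)|100⟩ + (-0.3259 + 0.1499i)|101⟩ + (-0.04617 + 0.09158i)|110⟩ + (-0.2164 + 0.4292i)|111⟩

amp(|b₁b₂…⟩) = product of the factor amplitudes for bits b₁, b₂, …; only kets whose every factor amplitude is nonzero survive.
|000⟩: (-0.7899)(-0.5982)(0.2087) = 0.09861
|001⟩: (-0.7899)(-0.5982)(0.978) = 0.4621
|010⟩: (-0.7899)(-0.6268 + 0.4993i)(0.2087) = (0.1033 - 0.08231i)
|011⟩: (-0.7899)(-0.6268 + 0.4993i)(0.978) = (0.4842 - 0.3857i)
|100⟩: (0.5571 - 0.2563i)(-0.5982)(0.2087) = (-0.06955 + 0.032i)
|101⟩: (0.5571 - 0.2563i)(-0.5982)(0.978) = (-0.3259 + 0.1499i)
|110⟩: (0.5571 - 0.2563i)(-0.6268 + 0.4993i)(0.2087) = (-0.04617 + 0.09158i)
|111⟩: (0.5571 - 0.2563i)(-0.6268 + 0.4993i)(0.978) = (-0.2164 + 0.4292i)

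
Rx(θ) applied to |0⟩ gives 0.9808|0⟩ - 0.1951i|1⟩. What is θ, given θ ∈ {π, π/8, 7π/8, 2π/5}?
π/8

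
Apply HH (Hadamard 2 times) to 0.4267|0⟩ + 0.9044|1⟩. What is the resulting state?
0.4267|0⟩ + 0.9044|1⟩

H² = I, so an even number of Hadamards cancels: H^2 = I and the state is unchanged.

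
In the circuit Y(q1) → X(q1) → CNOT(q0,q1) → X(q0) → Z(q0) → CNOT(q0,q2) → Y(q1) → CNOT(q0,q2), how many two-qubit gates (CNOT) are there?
3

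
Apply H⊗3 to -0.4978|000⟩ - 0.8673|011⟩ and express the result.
-0.4826|000⟩ + 0.1306|001⟩ + 0.1306|010⟩ - 0.4826|011⟩ - 0.4826|100⟩ + 0.1306|101⟩ + 0.1306|110⟩ - 0.4826|111⟩

H⊗3 gives amp(|y⟩) = (1/2√2) Σ_x (−1)^(x·y) amp(|x⟩), where x·y is the number of positions in which both x and y have a 1.
|000⟩: (-0.4978 - 0.8673)/(2√2) = -0.4826
|001⟩: (-0.4978 + 0.8673)/(2√2) = 0.1306
|010⟩: (-0.4978 + 0.8673)/(2√2) = 0.1306
|011⟩: (-0.4978 - 0.8673)/(2√2) = -0.4826
|100⟩: (-0.4978 - 0.8673)/(2√2) = -0.4826
|101⟩: (-0.4978 + 0.8673)/(2√2) = 0.1306
|110⟩: (-0.4978 + 0.8673)/(2√2) = 0.1306
|111⟩: (-0.4978 - 0.8673)/(2√2) = -0.4826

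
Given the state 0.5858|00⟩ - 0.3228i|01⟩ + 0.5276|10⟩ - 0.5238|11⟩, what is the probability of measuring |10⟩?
0.2784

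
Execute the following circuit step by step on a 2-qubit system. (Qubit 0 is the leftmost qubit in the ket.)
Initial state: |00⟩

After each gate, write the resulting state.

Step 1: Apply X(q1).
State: |01⟩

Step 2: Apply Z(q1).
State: -|01⟩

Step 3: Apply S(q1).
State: -i|01⟩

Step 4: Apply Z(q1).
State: i|01⟩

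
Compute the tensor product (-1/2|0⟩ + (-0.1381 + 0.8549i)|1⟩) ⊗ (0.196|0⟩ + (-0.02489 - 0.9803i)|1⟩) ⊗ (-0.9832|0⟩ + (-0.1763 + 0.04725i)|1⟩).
0.09635|000⟩ + (0.01728 - 0.004631i)|001⟩ + (-0.01224 - 0.4819i)|010⟩ + (-0.02535 - 0.08583i)|011⟩ + (0.02661 - 0.1647i)|100⟩ + (-0.003145 - 0.03082i)|101⟩ + (-0.8274 - 0.1122i)|110⟩ + (-0.1537 + 0.01964i)|111⟩

amp(|b₁b₂…⟩) = product of the factor amplitudes for bits b₁, b₂, …; only kets whose every factor amplitude is nonzero survive.
|000⟩: (-1/2)(0.196)(-0.9832) = 0.09635
|001⟩: (-1/2)(0.196)(-0.1763 + 0.04725i) = (0.01728 - 0.004631i)
|010⟩: (-1/2)(-0.02489 - 0.9803i)(-0.9832) = (-0.01224 - 0.4819i)
|011⟩: (-1/2)(-0.02489 - 0.9803i)(-0.1763 + 0.04725i) = (-0.02535 - 0.08583i)
|100⟩: (-0.1381 + 0.8549i)(0.196)(-0.9832) = (0.02661 - 0.1647i)
|101⟩: (-0.1381 + 0.8549i)(0.196)(-0.1763 + 0.04725i) = (-0.003145 - 0.03082i)
|110⟩: (-0.1381 + 0.8549i)(-0.02489 - 0.9803i)(-0.9832) = (-0.8274 - 0.1122i)
|111⟩: (-0.1381 + 0.8549i)(-0.02489 - 0.9803i)(-0.1763 + 0.04725i) = (-0.1537 + 0.01964i)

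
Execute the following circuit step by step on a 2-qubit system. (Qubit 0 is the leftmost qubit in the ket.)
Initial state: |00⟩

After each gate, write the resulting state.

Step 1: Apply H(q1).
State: 1/√2|00⟩ + 1/√2|01⟩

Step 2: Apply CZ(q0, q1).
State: 1/√2|00⟩ + 1/√2|01⟩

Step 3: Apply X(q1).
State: 1/√2|00⟩ + 1/√2|01⟩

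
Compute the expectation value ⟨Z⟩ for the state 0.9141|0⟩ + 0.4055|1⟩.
0.6711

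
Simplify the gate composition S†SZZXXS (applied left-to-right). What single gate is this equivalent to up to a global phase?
S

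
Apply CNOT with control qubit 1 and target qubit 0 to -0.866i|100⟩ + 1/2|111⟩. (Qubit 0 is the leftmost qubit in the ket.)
1/2|011⟩ - 0.866i|100⟩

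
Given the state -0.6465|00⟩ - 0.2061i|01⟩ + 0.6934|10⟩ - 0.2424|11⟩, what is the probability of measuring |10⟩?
0.4808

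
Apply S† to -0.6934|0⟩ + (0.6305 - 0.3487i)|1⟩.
-0.6934|0⟩ + (-0.3487 - 0.6305i)|1⟩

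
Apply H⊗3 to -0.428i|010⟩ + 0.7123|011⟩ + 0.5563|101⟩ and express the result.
(0.4485 - 0.1513i)|000⟩ + (-0.4485 - 0.1513i)|001⟩ + (-0.05515 + 0.1513i)|010⟩ + (0.05515 + 0.1513i)|011⟩ + (0.05515 - 0.1513i)|100⟩ + (-0.05515 - 0.1513i)|101⟩ + (-0.4485 + 0.1513i)|110⟩ + (0.4485 + 0.1513i)|111⟩

H⊗3 gives amp(|y⟩) = (1/2√2) Σ_x (−1)^(x·y) amp(|x⟩), where x·y is the number of positions in which both x and y have a 1.
|000⟩: (-0.428i + 0.7123 + 0.5563)/(2√2) = (0.4485 - 0.1513i)
|001⟩: (-0.428i - 0.7123 - 0.5563)/(2√2) = (-0.4485 - 0.1513i)
|010⟩: (0.428i - 0.7123 + 0.5563)/(2√2) = (-0.05515 + 0.1513i)
|011⟩: (0.428i + 0.7123 - 0.5563)/(2√2) = (0.05515 + 0.1513i)
|100⟩: (-0.428i + 0.7123 - 0.5563)/(2√2) = (0.05515 - 0.1513i)
|101⟩: (-0.428i - 0.7123 + 0.5563)/(2√2) = (-0.05515 - 0.1513i)
|110⟩: (0.428i - 0.7123 - 0.5563)/(2√2) = (-0.4485 + 0.1513i)
|111⟩: (0.428i + 0.7123 + 0.5563)/(2√2) = (0.4485 + 0.1513i)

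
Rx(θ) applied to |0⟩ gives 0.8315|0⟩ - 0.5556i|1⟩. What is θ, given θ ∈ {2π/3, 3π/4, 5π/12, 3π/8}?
3π/8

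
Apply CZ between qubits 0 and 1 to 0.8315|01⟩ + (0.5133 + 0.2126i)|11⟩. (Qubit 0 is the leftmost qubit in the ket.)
0.8315|01⟩ + (-0.5133 - 0.2126i)|11⟩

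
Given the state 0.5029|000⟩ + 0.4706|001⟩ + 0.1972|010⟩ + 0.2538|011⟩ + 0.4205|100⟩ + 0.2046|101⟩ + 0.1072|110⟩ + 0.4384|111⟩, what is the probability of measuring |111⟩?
0.1922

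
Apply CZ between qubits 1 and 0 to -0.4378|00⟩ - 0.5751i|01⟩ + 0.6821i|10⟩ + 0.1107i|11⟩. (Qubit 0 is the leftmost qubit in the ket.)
-0.4378|00⟩ - 0.5751i|01⟩ + 0.6821i|10⟩ - 0.1107i|11⟩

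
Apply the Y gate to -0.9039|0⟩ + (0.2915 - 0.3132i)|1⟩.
(-0.3132 - 0.2915i)|0⟩ - 0.9039i|1⟩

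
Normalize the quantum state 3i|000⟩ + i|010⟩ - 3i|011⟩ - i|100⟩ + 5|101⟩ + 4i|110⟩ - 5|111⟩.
0.3235i|000⟩ + 0.1078i|010⟩ - 0.3235i|011⟩ - 0.1078i|100⟩ + 0.5392|101⟩ + 0.4313i|110⟩ - 0.5392|111⟩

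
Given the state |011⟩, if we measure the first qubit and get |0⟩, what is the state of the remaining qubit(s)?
|11⟩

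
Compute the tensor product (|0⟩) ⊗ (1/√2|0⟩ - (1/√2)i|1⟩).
1/√2|00⟩ - (1/√2)i|01⟩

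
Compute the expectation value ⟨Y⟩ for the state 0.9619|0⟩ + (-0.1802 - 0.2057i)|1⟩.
-0.3957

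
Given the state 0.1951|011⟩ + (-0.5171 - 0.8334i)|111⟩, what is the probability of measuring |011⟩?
0.03806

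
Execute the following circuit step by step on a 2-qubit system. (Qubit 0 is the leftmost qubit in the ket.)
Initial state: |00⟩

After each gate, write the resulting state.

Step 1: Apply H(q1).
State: 1/√2|00⟩ + 1/√2|01⟩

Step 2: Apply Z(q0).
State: 1/√2|00⟩ + 1/√2|01⟩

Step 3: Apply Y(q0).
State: (1/√2)i|10⟩ + (1/√2)i|11⟩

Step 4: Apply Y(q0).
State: 1/√2|00⟩ + 1/√2|01⟩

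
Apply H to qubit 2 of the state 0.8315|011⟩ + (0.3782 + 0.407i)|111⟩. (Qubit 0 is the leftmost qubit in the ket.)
0.588|010⟩ - 0.588|011⟩ + (0.2674 + 0.2878i)|110⟩ + (-0.2674 - 0.2878i)|111⟩

H on qubit 2 mixes each pair of kets that differ only in qubit 2: amplitudes (a, b) of (|…0…⟩, |…1…⟩) become ((a + b)/√2, (a − b)/√2). Kets absent from the input have amplitude 0.
(|010⟩, |011⟩): (a, b) = (0, 0.8315) → (0.588, -0.588)
(|110⟩, |111⟩): (a, b) = (0, (0.3782 + 0.407i)) → ((0.2674 + 0.2878i), (-0.2674 - 0.2878i))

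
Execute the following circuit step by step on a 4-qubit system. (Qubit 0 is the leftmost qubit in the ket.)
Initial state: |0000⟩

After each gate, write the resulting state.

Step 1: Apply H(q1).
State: 1/√2|0000⟩ + 1/√2|0100⟩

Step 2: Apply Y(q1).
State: -(1/√2)i|0000⟩ + (1/√2)i|0100⟩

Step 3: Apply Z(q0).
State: -(1/√2)i|0000⟩ + (1/√2)i|0100⟩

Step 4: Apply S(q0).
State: -(1/√2)i|0000⟩ + (1/√2)i|0100⟩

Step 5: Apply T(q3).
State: -(1/√2)i|0000⟩ + (1/√2)i|0100⟩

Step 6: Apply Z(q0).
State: -(1/√2)i|0000⟩ + (1/√2)i|0100⟩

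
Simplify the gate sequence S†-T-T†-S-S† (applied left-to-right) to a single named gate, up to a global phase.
S†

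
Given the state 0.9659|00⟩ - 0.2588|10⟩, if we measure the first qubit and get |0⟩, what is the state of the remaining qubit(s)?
|0⟩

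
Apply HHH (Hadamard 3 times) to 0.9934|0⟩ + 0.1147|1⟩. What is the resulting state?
0.7835|0⟩ + 0.6213|1⟩

H² = I, so H^3 = H: a single Hadamard. With (a, b) = (0.9934, 0.1147), H gives ((a + b)/√2, (a − b)/√2) = (0.7835, 0.6213).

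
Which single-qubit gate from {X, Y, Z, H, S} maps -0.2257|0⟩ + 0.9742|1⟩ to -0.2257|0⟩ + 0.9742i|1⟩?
S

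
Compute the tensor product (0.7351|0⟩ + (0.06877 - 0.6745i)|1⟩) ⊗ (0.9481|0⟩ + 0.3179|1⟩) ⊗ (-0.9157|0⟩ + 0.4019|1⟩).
-0.6382|000⟩ + 0.2801|001⟩ - 0.214|010⟩ + 0.09392|011⟩ + (-0.0597 + 0.5856i)|100⟩ + (0.0262 - 0.257i)|101⟩ + (-0.02002 + 0.1963i)|110⟩ + (0.008786 - 0.08618i)|111⟩

amp(|b₁b₂…⟩) = product of the factor amplitudes for bits b₁, b₂, …; only kets whose every factor amplitude is nonzero survive.
|000⟩: (0.7351)(0.9481)(-0.9157) = -0.6382
|001⟩: (0.7351)(0.9481)(0.4019) = 0.2801
|010⟩: (0.7351)(0.3179)(-0.9157) = -0.214
|011⟩: (0.7351)(0.3179)(0.4019) = 0.09392
|100⟩: (0.06877 - 0.6745i)(0.9481)(-0.9157) = (-0.0597 + 0.5856i)
|101⟩: (0.06877 - 0.6745i)(0.9481)(0.4019) = (0.0262 - 0.257i)
|110⟩: (0.06877 - 0.6745i)(0.3179)(-0.9157) = (-0.02002 + 0.1963i)
|111⟩: (0.06877 - 0.6745i)(0.3179)(0.4019) = (0.008786 - 0.08618i)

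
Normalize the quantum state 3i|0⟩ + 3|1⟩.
(1/√2)i|0⟩ + 1/√2|1⟩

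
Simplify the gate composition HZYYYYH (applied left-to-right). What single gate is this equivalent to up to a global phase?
X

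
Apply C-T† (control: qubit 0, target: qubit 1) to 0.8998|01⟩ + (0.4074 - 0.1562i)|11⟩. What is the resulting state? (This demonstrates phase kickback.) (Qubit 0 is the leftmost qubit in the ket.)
0.8998|01⟩ + (0.1776 - 0.3985i)|11⟩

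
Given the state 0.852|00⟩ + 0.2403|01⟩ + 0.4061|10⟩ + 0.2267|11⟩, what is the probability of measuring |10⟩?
0.1649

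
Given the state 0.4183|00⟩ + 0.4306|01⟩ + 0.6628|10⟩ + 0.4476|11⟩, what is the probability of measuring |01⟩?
0.1854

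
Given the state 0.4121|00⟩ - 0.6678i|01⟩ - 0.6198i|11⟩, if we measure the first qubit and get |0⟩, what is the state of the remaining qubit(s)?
0.5252|0⟩ - 0.851i|1⟩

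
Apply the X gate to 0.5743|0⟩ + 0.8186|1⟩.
0.8186|0⟩ + 0.5743|1⟩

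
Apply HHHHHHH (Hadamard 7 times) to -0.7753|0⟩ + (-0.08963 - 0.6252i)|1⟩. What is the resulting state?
(-0.6116 - 0.4421i)|0⟩ + (-0.4848 + 0.4421i)|1⟩

H² = I, so H^7 = H: a single Hadamard. With (a, b) = (-0.7753, (-0.08963 - 0.6252i)), H gives ((a + b)/√2, (a − b)/√2) = ((-0.6116 - 0.4421i), (-0.4848 + 0.4421i)).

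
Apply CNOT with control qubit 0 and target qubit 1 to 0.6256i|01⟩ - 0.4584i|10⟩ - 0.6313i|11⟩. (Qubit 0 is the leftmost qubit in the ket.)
0.6256i|01⟩ - 0.6313i|10⟩ - 0.4584i|11⟩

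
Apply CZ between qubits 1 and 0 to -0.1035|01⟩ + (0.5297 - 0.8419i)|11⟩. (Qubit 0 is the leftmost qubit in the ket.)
-0.1035|01⟩ + (-0.5297 + 0.8419i)|11⟩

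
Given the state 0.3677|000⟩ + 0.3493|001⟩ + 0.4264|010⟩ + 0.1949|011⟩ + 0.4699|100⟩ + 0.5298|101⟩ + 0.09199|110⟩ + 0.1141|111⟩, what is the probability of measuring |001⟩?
0.122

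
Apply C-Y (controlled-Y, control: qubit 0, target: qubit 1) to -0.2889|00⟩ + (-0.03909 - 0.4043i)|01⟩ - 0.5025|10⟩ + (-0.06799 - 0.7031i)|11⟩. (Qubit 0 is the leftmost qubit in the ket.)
-0.2889|00⟩ + (-0.03909 - 0.4043i)|01⟩ + (-0.7031 + 0.06799i)|10⟩ - 0.5025i|11⟩

C-Y leaves the control-|0⟩ kets |00⟩, |01⟩ unchanged and applies Y to qubit 1 on the control-|1⟩ pair (|10⟩, |11⟩).
Y = [[0, -i], [i, 0]].
With a = amp(|10⟩) = -0.5025 and b = amp(|11⟩) = (-0.06799 - 0.7031i):
new amp(|10⟩) = (-i)·b = (-0.7031 + 0.06799i)
new amp(|11⟩) = (i)·a = -0.5025i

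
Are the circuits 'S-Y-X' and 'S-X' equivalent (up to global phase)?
No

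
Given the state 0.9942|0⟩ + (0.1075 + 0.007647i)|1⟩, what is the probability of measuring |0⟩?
0.9884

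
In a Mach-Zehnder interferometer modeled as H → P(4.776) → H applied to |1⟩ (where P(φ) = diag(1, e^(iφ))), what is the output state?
(0.4682 + 0.499i)|0⟩ + (0.5318 - 0.499i)|1⟩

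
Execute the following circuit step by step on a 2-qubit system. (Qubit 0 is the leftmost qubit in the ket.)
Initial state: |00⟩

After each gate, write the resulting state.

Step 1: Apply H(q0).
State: 1/√2|00⟩ + 1/√2|10⟩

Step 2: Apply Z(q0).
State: 1/√2|00⟩ - 1/√2|10⟩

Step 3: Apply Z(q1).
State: 1/√2|00⟩ - 1/√2|10⟩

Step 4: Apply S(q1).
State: 1/√2|00⟩ - 1/√2|10⟩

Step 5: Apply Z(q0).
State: 1/√2|00⟩ + 1/√2|10⟩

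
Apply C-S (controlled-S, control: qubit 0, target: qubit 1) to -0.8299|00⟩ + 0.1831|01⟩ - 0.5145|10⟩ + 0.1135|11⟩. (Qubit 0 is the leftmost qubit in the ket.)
-0.8299|00⟩ + 0.1831|01⟩ - 0.5145|10⟩ + 0.1135i|11⟩

C-S leaves the control-|0⟩ kets |00⟩, |01⟩ unchanged and applies S to qubit 1 on the control-|1⟩ pair (|10⟩, |11⟩).
S = [[1, 0], [0, i]].
With a = amp(|10⟩) = -0.5145 and b = amp(|11⟩) = 0.1135:
new amp(|10⟩) = (1)·a = -0.5145
new amp(|11⟩) = (i)·b = 0.1135i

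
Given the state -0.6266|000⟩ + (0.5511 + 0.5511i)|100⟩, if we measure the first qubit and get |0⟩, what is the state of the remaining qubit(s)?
-|00⟩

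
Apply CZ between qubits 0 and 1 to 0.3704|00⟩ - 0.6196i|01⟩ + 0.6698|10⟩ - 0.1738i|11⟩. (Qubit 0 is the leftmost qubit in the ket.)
0.3704|00⟩ - 0.6196i|01⟩ + 0.6698|10⟩ + 0.1738i|11⟩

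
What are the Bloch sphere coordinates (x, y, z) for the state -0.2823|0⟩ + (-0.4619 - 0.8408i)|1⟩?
(0.2608, 0.4747, -0.8406)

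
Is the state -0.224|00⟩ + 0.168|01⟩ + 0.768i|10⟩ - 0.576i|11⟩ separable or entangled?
Separable

Writing the state as a|00⟩ + b|01⟩ + c|10⟩ + d|11⟩, it is a product state iff ad − bc = 0.
Here (a, b, c, d) = (-0.224, 0.168, 0.768i, -0.576i): ad − bc = (-0.224)(-0.576i) − (0.168)(0.768i) = 0, so the state is separable.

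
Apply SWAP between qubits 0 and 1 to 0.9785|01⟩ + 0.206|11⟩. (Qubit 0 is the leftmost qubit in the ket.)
0.9785|10⟩ + 0.206|11⟩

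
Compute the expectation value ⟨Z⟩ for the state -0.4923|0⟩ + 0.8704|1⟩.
-0.5152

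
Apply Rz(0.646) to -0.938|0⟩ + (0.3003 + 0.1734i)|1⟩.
(-0.8895 + 0.2977i)|0⟩ + (0.2297 + 0.2598i)|1⟩

Rz(0.646) = [[e^(−iθ/2), 0], [0, e^(iθ/2)]] with e^(±iθ/2) = cos(θ/2) ± i·sin(θ/2); θ = 0.646, cos(θ/2) ≈ 0.948287, sin(θ/2) ≈ 0.317413.
With a = amp(|0⟩) = -0.938 and b = amp(|1⟩) = (0.3003 + 0.1734i):
new amp(|0⟩) = (0.948287 - 0.317413i)·a = (-0.8895 + 0.2977i)
new amp(|1⟩) = (0.948287 + 0.317413i)·b = (0.2297 + 0.2598i)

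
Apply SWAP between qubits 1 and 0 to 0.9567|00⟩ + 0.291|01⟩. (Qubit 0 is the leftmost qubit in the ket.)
0.9567|00⟩ + 0.291|10⟩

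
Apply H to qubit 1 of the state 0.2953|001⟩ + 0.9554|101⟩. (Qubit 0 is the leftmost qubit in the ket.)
0.2088|001⟩ + 0.2088|011⟩ + 0.6756|101⟩ + 0.6756|111⟩

H on qubit 1 mixes each pair of kets that differ only in qubit 1: amplitudes (a, b) of (|…0…⟩, |…1…⟩) become ((a + b)/√2, (a − b)/√2). Kets absent from the input have amplitude 0.
(|001⟩, |011⟩): (a, b) = (0.2953, 0) → (0.2088, 0.2088)
(|101⟩, |111⟩): (a, b) = (0.9554, 0) → (0.6756, 0.6756)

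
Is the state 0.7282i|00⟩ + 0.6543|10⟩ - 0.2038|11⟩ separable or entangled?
Entangled

Writing the state as a|00⟩ + b|01⟩ + c|10⟩ + d|11⟩, it is a product state iff ad − bc = 0.
Here (a, b, c, d) = (0.7282i, 0, 0.6543, -0.2038): ad − bc = (0.7282i)(-0.2038) − (0)(0.6543) = -0.1484i ≠ 0, so the state is entangled.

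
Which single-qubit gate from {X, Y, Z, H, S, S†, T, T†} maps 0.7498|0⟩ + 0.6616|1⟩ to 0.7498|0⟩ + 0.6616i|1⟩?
S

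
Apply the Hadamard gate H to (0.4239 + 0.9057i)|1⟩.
(0.2997 + 0.6404i)|0⟩ + (-0.2997 - 0.6404i)|1⟩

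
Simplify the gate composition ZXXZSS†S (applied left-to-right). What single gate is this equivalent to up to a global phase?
S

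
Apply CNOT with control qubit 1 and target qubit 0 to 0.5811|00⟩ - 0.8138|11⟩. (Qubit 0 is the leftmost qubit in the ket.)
0.5811|00⟩ - 0.8138|01⟩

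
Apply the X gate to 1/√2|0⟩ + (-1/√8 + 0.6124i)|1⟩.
(-1/√8 + 0.6124i)|0⟩ + 1/√2|1⟩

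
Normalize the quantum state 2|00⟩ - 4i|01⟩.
1/√5|00⟩ - 0.8944i|01⟩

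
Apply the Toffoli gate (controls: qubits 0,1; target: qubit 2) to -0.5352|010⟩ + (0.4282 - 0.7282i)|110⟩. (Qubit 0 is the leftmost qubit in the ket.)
-0.5352|010⟩ + (0.4282 - 0.7282i)|111⟩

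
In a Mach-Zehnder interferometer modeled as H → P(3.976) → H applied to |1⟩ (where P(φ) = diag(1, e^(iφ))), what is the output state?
(0.8358 + 0.3704i)|0⟩ + (0.1642 - 0.3704i)|1⟩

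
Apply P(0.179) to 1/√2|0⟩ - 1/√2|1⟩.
1/√2|0⟩ + (-0.6958 - 0.1259i)|1⟩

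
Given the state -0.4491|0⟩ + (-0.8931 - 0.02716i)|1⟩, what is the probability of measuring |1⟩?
0.7984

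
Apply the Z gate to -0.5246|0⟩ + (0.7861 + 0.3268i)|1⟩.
-0.5246|0⟩ + (-0.7861 - 0.3268i)|1⟩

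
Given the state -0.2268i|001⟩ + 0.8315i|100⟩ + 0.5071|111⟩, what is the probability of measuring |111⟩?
0.2572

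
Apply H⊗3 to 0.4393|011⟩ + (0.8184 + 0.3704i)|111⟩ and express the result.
(0.4447 + 0.131i)|000⟩ + (-0.4447 - 0.131i)|001⟩ + (-0.4447 - 0.131i)|010⟩ + (0.4447 + 0.131i)|011⟩ + (-0.134 - 0.131i)|100⟩ + (0.134 + 0.131i)|101⟩ + (0.134 + 0.131i)|110⟩ + (-0.134 - 0.131i)|111⟩

H⊗3 gives amp(|y⟩) = (1/2√2) Σ_x (−1)^(x·y) amp(|x⟩), where x·y is the number of positions in which both x and y have a 1.
|000⟩: (0.4393 + (0.8184 + 0.3704i))/(2√2) = (0.4447 + 0.131i)
|001⟩: (-0.4393 - (0.8184 + 0.3704i))/(2√2) = (-0.4447 - 0.131i)
|010⟩: (-0.4393 - (0.8184 + 0.3704i))/(2√2) = (-0.4447 - 0.131i)
|011⟩: (0.4393 + (0.8184 + 0.3704i))/(2√2) = (0.4447 + 0.131i)
|100⟩: (0.4393 - (0.8184 + 0.3704i))/(2√2) = (-0.134 - 0.131i)
|101⟩: (-0.4393 + (0.8184 + 0.3704i))/(2√2) = (0.134 + 0.131i)
|110⟩: (-0.4393 + (0.8184 + 0.3704i))/(2√2) = (0.134 + 0.131i)
|111⟩: (0.4393 - (0.8184 + 0.3704i))/(2√2) = (-0.134 - 0.131i)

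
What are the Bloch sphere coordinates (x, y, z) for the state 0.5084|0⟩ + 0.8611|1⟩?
(0.8756, 0, -0.483)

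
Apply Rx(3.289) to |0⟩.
-0.07364|0⟩ - 0.9973i|1⟩

Rx(3.289) = [[cos(θ/2), −i·sin(θ/2)], [−i·sin(θ/2), cos(θ/2)]]; θ = 3.289, cos(θ/2) ≈ -0.073637, sin(θ/2) ≈ 0.997285.
With a = amp(|0⟩) = 1 and b = amp(|1⟩) = 0:
new amp(|0⟩) = (-0.073637)·a + (-0.997285i)·b = -0.07364
new amp(|1⟩) = (-0.997285i)·a + (-0.073637)·b = -0.9973i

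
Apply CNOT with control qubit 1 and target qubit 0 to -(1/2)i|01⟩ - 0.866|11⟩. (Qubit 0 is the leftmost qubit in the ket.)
-0.866|01⟩ - (1/2)i|11⟩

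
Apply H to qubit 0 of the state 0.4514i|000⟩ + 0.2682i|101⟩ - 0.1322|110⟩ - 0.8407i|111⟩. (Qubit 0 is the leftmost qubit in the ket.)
0.3192i|000⟩ + 0.1896i|001⟩ - 0.09348|010⟩ - 0.5945i|011⟩ + 0.3192i|100⟩ - 0.1896i|101⟩ + 0.09348|110⟩ + 0.5945i|111⟩

H on qubit 0 mixes each pair of kets that differ only in qubit 0: amplitudes (a, b) of (|…0…⟩, |…1…⟩) become ((a + b)/√2, (a − b)/√2). Kets absent from the input have amplitude 0.
(|000⟩, |100⟩): (a, b) = (0.4514i, 0) → (0.3192i, 0.3192i)
(|001⟩, |101⟩): (a, b) = (0, 0.2682i) → (0.1896i, -0.1896i)
(|010⟩, |110⟩): (a, b) = (0, -0.1322) → (-0.09348, 0.09348)
(|011⟩, |111⟩): (a, b) = (0, -0.8407i) → (-0.5945i, 0.5945i)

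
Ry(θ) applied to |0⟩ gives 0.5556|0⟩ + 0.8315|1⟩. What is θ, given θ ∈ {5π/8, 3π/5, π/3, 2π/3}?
5π/8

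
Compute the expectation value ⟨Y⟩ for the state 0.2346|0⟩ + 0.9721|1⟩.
0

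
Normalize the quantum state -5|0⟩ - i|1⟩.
-0.9806|0⟩ - 0.1961i|1⟩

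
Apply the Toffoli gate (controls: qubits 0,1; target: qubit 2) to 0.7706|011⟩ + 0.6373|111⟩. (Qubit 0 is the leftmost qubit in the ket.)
0.7706|011⟩ + 0.6373|110⟩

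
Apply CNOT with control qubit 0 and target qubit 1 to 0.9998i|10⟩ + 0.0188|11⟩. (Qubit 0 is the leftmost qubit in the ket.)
0.0188|10⟩ + 0.9998i|11⟩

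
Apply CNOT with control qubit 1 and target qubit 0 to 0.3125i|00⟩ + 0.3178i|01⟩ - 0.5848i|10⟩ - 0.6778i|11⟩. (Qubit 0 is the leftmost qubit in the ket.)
0.3125i|00⟩ - 0.6778i|01⟩ - 0.5848i|10⟩ + 0.3178i|11⟩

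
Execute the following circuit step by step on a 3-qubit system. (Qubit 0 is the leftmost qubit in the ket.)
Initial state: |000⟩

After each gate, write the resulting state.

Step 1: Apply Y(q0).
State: i|100⟩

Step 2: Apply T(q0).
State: (-1/√2 + (1/√2)i)|100⟩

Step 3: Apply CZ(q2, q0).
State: (-1/√2 + (1/√2)i)|100⟩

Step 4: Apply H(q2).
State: (-1/2 + (1/2)i)|100⟩ + (-1/2 + (1/2)i)|101⟩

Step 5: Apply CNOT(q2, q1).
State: (-1/2 + (1/2)i)|100⟩ + (-1/2 + (1/2)i)|111⟩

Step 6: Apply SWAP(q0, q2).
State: (-1/2 + (1/2)i)|001⟩ + (-1/2 + (1/2)i)|111⟩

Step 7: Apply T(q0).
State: (-1/2 + (1/2)i)|001⟩ - 1/√2|111⟩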